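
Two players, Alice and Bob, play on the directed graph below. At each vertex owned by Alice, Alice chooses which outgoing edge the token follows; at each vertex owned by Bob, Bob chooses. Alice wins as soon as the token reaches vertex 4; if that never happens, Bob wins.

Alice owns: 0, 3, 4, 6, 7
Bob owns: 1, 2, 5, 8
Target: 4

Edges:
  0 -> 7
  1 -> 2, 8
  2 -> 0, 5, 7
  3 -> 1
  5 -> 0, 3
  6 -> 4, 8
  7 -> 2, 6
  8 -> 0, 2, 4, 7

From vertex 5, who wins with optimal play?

Bob

A0 = {4}
A1: add {6} — 6 (Alice) has 6→4.
A2: add {7} — 7 (Alice) has 7→6.
A3: add {0} — 0 (Alice) has 0→7.
A4 = A3; e.g. 1 (Bob) can still go to 2. Fixed point.
5 never enters the attractor, so Bob can avoid the target forever.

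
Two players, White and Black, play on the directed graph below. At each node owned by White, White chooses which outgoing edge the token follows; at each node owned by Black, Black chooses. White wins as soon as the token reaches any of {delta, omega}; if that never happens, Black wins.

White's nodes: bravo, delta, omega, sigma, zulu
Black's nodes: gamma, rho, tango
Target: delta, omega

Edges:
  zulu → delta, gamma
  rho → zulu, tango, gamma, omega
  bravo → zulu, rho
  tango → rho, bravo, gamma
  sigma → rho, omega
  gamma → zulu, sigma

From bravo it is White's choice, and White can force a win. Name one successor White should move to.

A0 = {delta, omega}
A1: add {sigma, zulu} — zulu (White) has zulu→delta; sigma (White) has sigma→omega.
A2: add {bravo, gamma} — bravo (White) has bravo→zulu; gamma (Black): all of {zulu, sigma} already in.
A3 = A2; e.g. rho (Black) can still go to tango. Fixed point.
From bravo, successor zulu is in the attractor (rank 1); the other successor rho is not.

zulu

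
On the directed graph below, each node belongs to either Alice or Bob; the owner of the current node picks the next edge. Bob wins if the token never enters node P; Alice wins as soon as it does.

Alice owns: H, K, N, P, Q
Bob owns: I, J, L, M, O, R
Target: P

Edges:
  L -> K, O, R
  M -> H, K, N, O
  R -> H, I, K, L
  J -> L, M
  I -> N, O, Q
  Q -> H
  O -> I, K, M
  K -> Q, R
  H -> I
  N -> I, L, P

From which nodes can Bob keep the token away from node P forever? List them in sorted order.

H, I, J, K, L, M, O, Q, R

A0 = {P}
A1: add {N} — N (Alice) has N→P.
A2 = A1; e.g. H (Alice) has no edge into A1. Fixed point.
Alice's attractor = {N, P}; Bob avoids the target exactly from the complement.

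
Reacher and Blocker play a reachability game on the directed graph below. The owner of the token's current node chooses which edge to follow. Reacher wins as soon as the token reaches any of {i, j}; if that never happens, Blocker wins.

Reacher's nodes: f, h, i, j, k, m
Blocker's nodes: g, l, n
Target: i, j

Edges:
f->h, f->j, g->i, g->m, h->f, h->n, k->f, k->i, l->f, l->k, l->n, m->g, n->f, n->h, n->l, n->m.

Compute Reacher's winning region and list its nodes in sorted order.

f, h, i, j, k

A0 = {i, j}
A1: add {f, k} — f (Reacher) has f→j; k (Reacher) has k→i.
A2: add {h} — h (Reacher) has h→f.
A3 = A2; e.g. g (Blocker) can still go to m. Fixed point.
Reacher's winning region = {f, h, i, j, k}.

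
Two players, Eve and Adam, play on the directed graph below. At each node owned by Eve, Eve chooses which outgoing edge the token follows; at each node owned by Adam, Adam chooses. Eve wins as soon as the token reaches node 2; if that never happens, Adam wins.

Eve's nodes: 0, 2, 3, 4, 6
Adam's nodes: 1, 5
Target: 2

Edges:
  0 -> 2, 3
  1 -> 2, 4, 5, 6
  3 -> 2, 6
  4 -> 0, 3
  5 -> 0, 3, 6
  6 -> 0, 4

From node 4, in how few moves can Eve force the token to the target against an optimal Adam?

2

A0 = {2}
A1: add {0, 3} — 0 (Eve) has 0→2; 3 (Eve) has 3→2.
A2: add {4, 6} — 4 (Eve) has 4→0; 6 (Eve) has 6→0.
4 enters the attractor at level 2, so Eve can force the target in 2 moves from there.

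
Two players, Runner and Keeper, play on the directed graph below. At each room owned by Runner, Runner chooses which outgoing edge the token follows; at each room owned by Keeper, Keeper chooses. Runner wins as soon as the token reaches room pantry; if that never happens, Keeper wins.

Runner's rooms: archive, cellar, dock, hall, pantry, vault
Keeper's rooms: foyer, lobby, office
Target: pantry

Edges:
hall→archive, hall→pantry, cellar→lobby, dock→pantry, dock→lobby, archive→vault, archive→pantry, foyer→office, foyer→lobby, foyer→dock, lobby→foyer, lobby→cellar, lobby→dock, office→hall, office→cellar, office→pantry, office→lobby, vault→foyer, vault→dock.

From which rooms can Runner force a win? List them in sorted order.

A0 = {pantry}
A1: add {archive, dock, hall} — archive (Runner) has archive→pantry; hall (Runner) has hall→pantry; dock (Runner) has dock→pantry.
A2: add {vault} — vault (Runner) has vault→dock.
A3 = A2; e.g. foyer (Keeper) can still go to office. Fixed point.
Runner's winning region = {archive, dock, hall, pantry, vault}.

archive, dock, hall, pantry, vault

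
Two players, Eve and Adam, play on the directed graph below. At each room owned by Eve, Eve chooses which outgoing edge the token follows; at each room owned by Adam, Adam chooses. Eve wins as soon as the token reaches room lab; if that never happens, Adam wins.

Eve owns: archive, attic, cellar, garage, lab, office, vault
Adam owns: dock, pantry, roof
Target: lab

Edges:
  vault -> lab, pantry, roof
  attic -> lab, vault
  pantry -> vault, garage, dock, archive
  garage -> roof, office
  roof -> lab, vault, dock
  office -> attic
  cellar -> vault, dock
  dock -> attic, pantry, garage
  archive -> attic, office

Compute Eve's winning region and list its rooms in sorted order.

A0 = {lab}
A1: add {attic, vault} — vault (Eve) has vault→lab; attic (Eve) has attic→lab.
A2: add {archive, cellar, office} — office (Eve) has office→attic; cellar (Eve) has cellar→vault; archive (Eve) has archive→attic.
A3: add {garage} — garage (Eve) has garage→office.
A4 = A3; e.g. pantry (Adam) can still go to dock. Fixed point.
Eve's winning region = {archive, attic, cellar, garage, lab, office, vault}.

archive, attic, cellar, garage, lab, office, vault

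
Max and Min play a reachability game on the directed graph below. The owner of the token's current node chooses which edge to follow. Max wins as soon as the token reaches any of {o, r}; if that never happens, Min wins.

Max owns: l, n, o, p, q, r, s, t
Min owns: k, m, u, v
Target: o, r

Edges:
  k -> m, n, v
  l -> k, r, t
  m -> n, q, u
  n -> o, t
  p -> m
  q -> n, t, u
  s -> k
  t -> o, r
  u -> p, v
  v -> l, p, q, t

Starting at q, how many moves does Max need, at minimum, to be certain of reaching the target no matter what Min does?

A0 = {o, r}
A1: add {l, n, t} — l (Max) has l→r; n (Max) has n→o; t (Max) has t→o.
A2: add {q} — q (Max) has q→n.
A3 = A2; e.g. k (Min) can still go to m. Fixed point.
q enters the attractor at level 2, so Max can force the target in 2 moves from there.

2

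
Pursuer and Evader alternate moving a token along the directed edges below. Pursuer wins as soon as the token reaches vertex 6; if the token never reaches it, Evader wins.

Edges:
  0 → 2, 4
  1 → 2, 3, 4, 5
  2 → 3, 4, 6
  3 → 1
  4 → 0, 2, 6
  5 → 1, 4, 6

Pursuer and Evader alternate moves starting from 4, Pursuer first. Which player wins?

Pursuer

Track states (vertex, player-to-move).
A0 = {(6,Pursuer), (6,Evader)}
A1: add {(2,Pursuer), (4,Pursuer), (5,Pursuer)}.
(4,Pursuer) ∈ A1 ⇒ Pursuer forces the target.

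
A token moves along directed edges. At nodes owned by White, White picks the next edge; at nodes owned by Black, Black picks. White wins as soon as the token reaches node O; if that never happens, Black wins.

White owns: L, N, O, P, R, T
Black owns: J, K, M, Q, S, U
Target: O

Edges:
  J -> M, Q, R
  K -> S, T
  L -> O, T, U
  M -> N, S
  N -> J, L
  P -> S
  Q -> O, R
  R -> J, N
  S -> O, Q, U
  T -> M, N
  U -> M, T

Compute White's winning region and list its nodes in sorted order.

A0 = {O}
A1: add {L} — L (White) has L→O.
A2: add {N} — N (White) has N→L.
A3: add {R, T} — R (White) has R→N; T (White) has T→N.
A4: add {Q} — Q (Black): all of {O, R} already in.
A5 = A4; e.g. J (Black) can still go to M. Fixed point.
White's winning region = {L, N, O, Q, R, T}.

L, N, O, Q, R, T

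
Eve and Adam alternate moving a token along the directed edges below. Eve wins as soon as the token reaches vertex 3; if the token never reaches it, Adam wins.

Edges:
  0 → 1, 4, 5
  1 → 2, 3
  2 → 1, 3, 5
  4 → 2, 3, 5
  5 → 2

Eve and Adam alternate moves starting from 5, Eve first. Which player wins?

Adam

Track states (vertex, player-to-move).
A0 = {(3,Eve), (3,Adam)}
A1: add {(1,Eve), (2,Eve), (4,Eve)}.
A2: add {(1,Adam), (5,Adam)}.
A3: add {(0,Eve)}.
A4 = A3; e.g. (0,Adam) stays out. (5,Eve) never enters ⇒ Adam avoids the target.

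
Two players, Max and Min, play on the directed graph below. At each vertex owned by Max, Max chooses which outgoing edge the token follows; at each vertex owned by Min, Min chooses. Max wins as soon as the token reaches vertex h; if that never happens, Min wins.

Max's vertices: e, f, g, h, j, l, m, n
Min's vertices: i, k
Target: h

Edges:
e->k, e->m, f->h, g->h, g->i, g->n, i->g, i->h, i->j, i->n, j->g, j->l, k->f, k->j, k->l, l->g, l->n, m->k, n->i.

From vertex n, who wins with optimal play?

Min

A0 = {h}
A1: add {f, g} — f (Max) has f→h; g (Max) has g→h.
A2: add {j, l} — j (Max) has j→g; l (Max) has l→g.
A3: add {k} — k (Min): all of {f, j, l} already in.
A4: add {e, m} — e (Max) has e→k; m (Max) has m→k.
A5 = A4; e.g. i (Min) can still go to n. Fixed point.
n never enters the attractor, so Min can avoid the target forever.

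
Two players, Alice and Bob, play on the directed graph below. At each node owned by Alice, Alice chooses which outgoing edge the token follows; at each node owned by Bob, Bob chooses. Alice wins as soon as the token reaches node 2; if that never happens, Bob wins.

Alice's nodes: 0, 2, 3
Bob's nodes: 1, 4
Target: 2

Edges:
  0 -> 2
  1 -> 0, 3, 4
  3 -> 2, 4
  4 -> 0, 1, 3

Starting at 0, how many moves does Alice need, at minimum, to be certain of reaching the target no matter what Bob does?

A0 = {2}
A1: add {0, 3} — 0 (Alice) has 0→2; 3 (Alice) has 3→2.
A2 = A1; e.g. 1 (Bob) can still go to 4. Fixed point.
0 enters the attractor at level 1, so Alice can force the target in 1 move from there.

1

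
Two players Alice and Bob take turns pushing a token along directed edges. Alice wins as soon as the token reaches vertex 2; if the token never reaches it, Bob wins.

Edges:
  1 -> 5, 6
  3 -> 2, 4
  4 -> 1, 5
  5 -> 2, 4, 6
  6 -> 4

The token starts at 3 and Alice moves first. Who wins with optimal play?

Alice

Track states (vertex, player-to-move).
A0 = {(2,Alice), (2,Bob)}
A1: add {(3,Alice), (5,Alice)}.
(3,Alice) ∈ A1 ⇒ Alice forces the target.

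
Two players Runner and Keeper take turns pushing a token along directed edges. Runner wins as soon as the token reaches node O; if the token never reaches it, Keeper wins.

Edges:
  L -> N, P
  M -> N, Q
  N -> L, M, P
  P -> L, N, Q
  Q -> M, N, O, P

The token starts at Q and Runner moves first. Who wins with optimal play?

Runner

Track states (vertex, player-to-move).
A0 = {(O,Runner), (O,Keeper)}
A1: add {(Q,Runner)}.
(Q,Runner) ∈ A1 ⇒ Runner forces the target.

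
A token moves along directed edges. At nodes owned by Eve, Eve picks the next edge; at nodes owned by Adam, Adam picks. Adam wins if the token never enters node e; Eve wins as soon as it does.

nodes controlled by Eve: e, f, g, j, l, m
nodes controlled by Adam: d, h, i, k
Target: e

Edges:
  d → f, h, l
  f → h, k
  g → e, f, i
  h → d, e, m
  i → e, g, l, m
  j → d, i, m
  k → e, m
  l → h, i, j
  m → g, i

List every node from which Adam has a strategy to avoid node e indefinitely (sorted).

A0 = {e}
A1: add {g} — g (Eve) has g→e.
A2: add {m} — m (Eve) has m→g.
A3: add {j, k} — j (Eve) has j→m; k (Adam): all of {e, m} already in.
A4: add {f, l} — f (Eve) has f→k; l (Eve) has l→j.
A5: add {i} — i (Adam): all of {e, g, l, m} already in.
A6 = A5; e.g. d (Adam) can still go to h. Fixed point.
Eve's attractor = {e, f, g, i, j, k, l, m}; Adam avoids the target exactly from the complement.

d, h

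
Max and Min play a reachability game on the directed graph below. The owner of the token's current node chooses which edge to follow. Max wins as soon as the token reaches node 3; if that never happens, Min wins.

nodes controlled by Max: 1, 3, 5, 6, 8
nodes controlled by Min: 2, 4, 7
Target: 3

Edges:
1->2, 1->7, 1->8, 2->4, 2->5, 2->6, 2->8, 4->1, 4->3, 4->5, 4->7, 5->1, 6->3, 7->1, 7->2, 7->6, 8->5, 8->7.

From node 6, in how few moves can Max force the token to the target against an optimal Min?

A0 = {3}
A1: add {6} — 6 (Max) has 6→3.
A2 = A1; e.g. 1 (Max) has no edge into A1. Fixed point.
6 enters the attractor at level 1, so Max can force the target in 1 move from there.

1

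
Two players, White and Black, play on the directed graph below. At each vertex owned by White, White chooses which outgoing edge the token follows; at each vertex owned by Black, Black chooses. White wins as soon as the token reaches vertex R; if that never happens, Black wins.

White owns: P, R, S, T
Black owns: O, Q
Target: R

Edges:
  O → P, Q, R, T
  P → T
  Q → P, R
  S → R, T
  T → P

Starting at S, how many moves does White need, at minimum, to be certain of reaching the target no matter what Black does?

A0 = {R}
A1: add {S} — S (White) has S→R.
A2 = A1; e.g. O (Black) can still go to P. Fixed point.
S enters the attractor at level 1, so White can force the target in 1 move from there.

1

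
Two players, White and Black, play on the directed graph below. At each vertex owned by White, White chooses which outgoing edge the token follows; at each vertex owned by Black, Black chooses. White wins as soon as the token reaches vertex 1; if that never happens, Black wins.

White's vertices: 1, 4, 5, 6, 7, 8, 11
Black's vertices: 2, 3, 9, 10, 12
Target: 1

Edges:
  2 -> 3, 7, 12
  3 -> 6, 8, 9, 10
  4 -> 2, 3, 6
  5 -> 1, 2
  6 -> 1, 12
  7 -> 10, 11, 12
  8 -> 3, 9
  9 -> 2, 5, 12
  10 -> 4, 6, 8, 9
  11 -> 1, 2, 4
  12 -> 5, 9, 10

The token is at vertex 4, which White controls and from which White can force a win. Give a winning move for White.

6

A0 = {1}
A1: add {5, 6, 11} — 5 (White) has 5→1; 6 (White) has 6→1; 11 (White) has 11→1.
A2: add {4, 7} — 4 (White) has 4→6; 7 (White) has 7→11.
A3 = A2; e.g. 2 (Black) can still go to 3. Fixed point.
From 4, successor 6 is in the attractor (rank 1); the other successors 2, 3 are not.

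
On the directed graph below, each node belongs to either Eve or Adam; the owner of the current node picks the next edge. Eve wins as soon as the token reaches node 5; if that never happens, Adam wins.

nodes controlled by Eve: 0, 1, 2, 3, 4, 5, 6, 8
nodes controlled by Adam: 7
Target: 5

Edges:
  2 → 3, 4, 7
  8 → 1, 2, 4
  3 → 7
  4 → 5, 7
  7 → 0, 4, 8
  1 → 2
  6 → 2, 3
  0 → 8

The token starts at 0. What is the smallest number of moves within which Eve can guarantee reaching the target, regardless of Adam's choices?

3

A0 = {5}
A1: add {4} — 4 (Eve) has 4→5.
A2: add {2, 8} — 2 (Eve) has 2→4; 8 (Eve) has 8→4.
A3: add {0, 1, 6} — 0 (Eve) has 0→8; 1 (Eve) has 1→2; 6 (Eve) has 6→2.
0 enters the attractor at level 3, so Eve can force the target in 3 moves from there.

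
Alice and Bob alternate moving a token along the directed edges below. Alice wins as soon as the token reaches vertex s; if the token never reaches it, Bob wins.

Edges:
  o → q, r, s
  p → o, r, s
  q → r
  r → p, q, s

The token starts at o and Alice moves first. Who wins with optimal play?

Track states (vertex, player-to-move).
A0 = {(s,Alice), (s,Bob)}
A1: add {(o,Alice), (p,Alice), (r,Alice)}.
(o,Alice) ∈ A1 ⇒ Alice forces the target.

Alice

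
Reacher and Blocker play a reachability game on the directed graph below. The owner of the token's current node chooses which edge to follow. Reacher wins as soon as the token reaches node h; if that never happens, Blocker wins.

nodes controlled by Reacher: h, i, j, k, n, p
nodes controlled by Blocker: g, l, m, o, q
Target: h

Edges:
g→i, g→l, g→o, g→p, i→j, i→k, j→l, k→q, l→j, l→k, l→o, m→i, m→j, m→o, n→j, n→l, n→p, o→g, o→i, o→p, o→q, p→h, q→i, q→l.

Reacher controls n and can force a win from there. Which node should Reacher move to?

A0 = {h}
A1: add {p} — p (Reacher) has p→h.
A2: add {n} — n (Reacher) has n→p.
A3 = A2; e.g. g (Blocker) can still go to i. Fixed point.
From n, successor p is in the attractor (rank 1); the other successors j, l are not.

p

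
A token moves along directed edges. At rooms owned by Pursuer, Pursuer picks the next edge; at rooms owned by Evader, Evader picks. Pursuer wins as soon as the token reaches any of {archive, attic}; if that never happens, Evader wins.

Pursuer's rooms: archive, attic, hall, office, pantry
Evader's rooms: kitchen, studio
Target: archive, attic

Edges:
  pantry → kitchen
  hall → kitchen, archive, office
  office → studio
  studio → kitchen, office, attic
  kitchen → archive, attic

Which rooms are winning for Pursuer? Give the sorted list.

A0 = {archive, attic}
A1: add {hall, kitchen} — kitchen (Evader): all of {archive, attic} already in; hall (Pursuer) has hall→archive.
A2: add {pantry} — pantry (Pursuer) has pantry→kitchen.
A3 = A2; e.g. studio (Evader) can still go to office. Fixed point.
Pursuer's winning region = {archive, attic, hall, kitchen, pantry}.

archive, attic, hall, kitchen, pantry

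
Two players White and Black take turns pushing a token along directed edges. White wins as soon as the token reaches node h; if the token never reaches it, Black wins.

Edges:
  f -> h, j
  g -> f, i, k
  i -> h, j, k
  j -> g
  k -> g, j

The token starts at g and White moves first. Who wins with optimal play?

Track states (vertex, player-to-move).
A0 = {(h,White), (h,Black)}
A1: add {(f,White), (i,White)}.
A2 = A1; e.g. (f,Black) stays out. (g,White) never enters ⇒ Black avoids the target.

Black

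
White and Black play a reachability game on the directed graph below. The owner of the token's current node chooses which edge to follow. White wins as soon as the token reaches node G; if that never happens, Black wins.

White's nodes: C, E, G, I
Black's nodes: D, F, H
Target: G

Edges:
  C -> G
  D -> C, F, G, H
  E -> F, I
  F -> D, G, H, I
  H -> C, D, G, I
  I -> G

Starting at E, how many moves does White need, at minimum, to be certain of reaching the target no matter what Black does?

2

A0 = {G}
A1: add {C, I} — C (White) has C→G; I (White) has I→G.
A2: add {E} — E (White) has E→I.
A3 = A2; e.g. D (Black) can still go to F. Fixed point.
E enters the attractor at level 2, so White can force the target in 2 moves from there.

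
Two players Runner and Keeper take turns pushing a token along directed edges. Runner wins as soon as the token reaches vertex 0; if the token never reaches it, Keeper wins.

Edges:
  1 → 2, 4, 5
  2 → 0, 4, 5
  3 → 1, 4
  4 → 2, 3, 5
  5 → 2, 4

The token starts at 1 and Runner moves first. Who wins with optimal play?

Track states (vertex, player-to-move).
A0 = {(0,Runner), (0,Keeper)}
A1: add {(2,Runner)}.
A2 = A1; e.g. (1,Runner) stays out. (1,Runner) never enters ⇒ Keeper avoids the target.

Keeper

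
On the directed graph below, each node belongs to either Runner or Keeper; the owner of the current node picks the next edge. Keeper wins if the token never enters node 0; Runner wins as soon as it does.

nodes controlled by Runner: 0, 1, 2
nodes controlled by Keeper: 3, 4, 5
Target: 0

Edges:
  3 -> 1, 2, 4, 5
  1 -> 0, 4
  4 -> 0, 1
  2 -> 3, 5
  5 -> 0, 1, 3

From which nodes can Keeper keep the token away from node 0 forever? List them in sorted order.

A0 = {0}
A1: add {1} — 1 (Runner) has 1→0.
A2: add {4} — 4 (Keeper): all of {0, 1} already in.
A3 = A2; e.g. 2 (Runner) has no edge into A2. Fixed point.
Runner's attractor = {0, 1, 4}; Keeper avoids the target exactly from the complement.

2, 3, 5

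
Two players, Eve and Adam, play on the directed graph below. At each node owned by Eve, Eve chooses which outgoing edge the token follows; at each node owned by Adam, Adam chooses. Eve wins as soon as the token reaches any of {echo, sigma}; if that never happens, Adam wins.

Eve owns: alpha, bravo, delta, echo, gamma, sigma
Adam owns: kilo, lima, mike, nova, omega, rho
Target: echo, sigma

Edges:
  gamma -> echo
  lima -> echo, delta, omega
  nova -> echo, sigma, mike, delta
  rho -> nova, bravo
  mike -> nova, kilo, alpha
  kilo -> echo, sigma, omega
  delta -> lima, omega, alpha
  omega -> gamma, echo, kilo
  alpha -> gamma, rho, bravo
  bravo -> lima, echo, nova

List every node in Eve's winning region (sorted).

A0 = {echo, sigma}
A1: add {bravo, gamma} — gamma (Eve) has gamma→echo; bravo (Eve) has bravo→echo.
A2: add {alpha} — alpha (Eve) has alpha→gamma.
A3: add {delta} — delta (Eve) has delta→alpha.
A4 = A3; e.g. lima (Adam) can still go to omega. Fixed point.
Eve's winning region = {alpha, bravo, delta, echo, gamma, sigma}.

alpha, bravo, delta, echo, gamma, sigma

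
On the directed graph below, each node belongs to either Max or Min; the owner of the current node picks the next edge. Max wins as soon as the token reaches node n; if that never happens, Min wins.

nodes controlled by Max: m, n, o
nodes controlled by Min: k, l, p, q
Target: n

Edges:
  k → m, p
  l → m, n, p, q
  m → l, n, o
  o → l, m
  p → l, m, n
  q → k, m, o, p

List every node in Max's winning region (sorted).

A0 = {n}
A1: add {m} — m (Max) has m→n.
A2: add {o} — o (Max) has o→m.
A3 = A2; e.g. k (Min) can still go to p. Fixed point.
Max's winning region = {m, n, o}.

m, n, o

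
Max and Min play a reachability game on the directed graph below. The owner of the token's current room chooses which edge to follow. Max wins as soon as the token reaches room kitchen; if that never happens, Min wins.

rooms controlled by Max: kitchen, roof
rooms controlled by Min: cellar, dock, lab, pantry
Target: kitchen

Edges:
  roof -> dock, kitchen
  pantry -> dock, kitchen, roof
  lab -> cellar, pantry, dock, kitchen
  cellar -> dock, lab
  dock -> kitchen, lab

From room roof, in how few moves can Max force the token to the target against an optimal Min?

1

A0 = {kitchen}
A1: add {roof} — roof (Max) has roof→kitchen.
A2 = A1; e.g. cellar (Min) can still go to dock. Fixed point.
roof enters the attractor at level 1, so Max can force the target in 1 move from there.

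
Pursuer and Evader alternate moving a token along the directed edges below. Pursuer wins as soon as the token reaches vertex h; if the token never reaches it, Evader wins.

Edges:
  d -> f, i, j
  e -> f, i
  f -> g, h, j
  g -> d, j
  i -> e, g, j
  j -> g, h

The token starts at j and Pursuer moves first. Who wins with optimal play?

Track states (vertex, player-to-move).
A0 = {(h,Pursuer), (h,Evader)}
A1: add {(f,Pursuer), (j,Pursuer)}.
(j,Pursuer) ∈ A1 ⇒ Pursuer forces the target.

Pursuer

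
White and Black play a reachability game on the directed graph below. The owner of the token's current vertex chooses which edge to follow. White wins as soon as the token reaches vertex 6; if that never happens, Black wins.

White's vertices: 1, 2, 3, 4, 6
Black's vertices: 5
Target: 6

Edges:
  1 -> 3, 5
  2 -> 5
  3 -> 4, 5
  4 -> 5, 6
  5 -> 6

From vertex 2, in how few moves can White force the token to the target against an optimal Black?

2

A0 = {6}
A1: add {4, 5} — 4 (White) has 4→6; 5 (Black): all of {6} already in.
A2: add {1, 2, 3} — 1 (White) has 1→5; 2 (White) has 2→5; 3 (White) has 3→4.
A2 = all vertices. Fixed point.
2 enters the attractor at level 2, so White can force the target in 2 moves from there.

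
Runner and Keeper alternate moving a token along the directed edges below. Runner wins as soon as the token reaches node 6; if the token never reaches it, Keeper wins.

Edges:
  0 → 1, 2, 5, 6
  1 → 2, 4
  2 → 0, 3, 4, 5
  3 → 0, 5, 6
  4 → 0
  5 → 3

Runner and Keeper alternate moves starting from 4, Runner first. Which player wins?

Track states (vertex, player-to-move).
A0 = {(6,Runner), (6,Keeper)}
A1: add {(0,Runner), (3,Runner)}.
A2: add {(4,Keeper), (5,Keeper)}.
A3: add {(1,Runner), (2,Runner)}.
A4 = A3; e.g. (0,Keeper) stays out. (4,Runner) never enters ⇒ Keeper avoids the target.

Keeper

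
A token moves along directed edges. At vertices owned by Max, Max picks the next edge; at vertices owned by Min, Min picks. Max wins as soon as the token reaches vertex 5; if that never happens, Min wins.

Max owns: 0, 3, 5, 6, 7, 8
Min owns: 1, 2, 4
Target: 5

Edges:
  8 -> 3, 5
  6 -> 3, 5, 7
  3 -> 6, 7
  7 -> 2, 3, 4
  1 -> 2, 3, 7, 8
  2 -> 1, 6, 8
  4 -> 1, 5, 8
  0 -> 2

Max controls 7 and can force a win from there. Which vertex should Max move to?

A0 = {5}
A1: add {6, 8} — 6 (Max) has 6→5; 8 (Max) has 8→5.
A2: add {3} — 3 (Max) has 3→6.
A3: add {7} — 7 (Max) has 7→3.
A4 = A3; e.g. 0 (Max) has no edge into A3. Fixed point.
From 7, successor 3 is in the attractor (rank 2); the other successors 2, 4 are not.

3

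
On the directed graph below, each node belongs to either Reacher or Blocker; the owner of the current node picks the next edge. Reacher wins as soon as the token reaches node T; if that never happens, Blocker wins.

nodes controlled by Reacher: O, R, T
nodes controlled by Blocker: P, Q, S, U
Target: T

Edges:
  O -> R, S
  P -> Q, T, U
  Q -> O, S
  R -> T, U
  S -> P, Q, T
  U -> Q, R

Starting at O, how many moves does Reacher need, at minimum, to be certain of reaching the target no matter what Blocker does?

A0 = {T}
A1: add {R} — R (Reacher) has R→T.
A2: add {O} — O (Reacher) has O→R.
A3 = A2; e.g. P (Blocker) can still go to Q. Fixed point.
O enters the attractor at level 2, so Reacher can force the target in 2 moves from there.

2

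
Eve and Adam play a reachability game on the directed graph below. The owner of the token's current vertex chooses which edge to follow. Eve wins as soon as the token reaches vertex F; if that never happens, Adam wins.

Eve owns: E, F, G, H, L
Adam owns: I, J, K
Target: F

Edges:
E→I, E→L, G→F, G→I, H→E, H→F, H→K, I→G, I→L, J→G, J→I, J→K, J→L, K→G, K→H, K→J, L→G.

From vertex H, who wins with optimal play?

Eve

A0 = {F}
A1: add {G, H} — G (Eve) has G→F; H (Eve) has H→F.
H ∈ A1, so Eve can force the target.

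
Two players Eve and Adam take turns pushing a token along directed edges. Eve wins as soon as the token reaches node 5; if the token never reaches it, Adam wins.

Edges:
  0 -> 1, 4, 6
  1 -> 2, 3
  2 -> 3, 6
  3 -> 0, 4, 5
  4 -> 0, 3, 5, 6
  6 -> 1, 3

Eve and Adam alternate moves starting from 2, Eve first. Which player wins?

Track states (vertex, player-to-move).
A0 = {(5,Eve), (5,Adam)}
A1: add {(3,Eve), (4,Eve)}.
A2 = A1; e.g. (0,Eve) stays out. (2,Eve) never enters ⇒ Adam avoids the target.

Adam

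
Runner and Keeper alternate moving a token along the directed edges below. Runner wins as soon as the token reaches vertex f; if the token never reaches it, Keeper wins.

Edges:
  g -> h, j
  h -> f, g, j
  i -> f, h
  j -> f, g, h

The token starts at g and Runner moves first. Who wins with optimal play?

Keeper

Track states (vertex, player-to-move).
A0 = {(f,Runner), (f,Keeper)}
A1: add {(h,Runner), (i,Runner), (j,Runner)}.
A2: add {(g,Keeper), (i,Keeper)}.
A3 = A2; e.g. (g,Runner) stays out. (g,Runner) never enters ⇒ Keeper avoids the target.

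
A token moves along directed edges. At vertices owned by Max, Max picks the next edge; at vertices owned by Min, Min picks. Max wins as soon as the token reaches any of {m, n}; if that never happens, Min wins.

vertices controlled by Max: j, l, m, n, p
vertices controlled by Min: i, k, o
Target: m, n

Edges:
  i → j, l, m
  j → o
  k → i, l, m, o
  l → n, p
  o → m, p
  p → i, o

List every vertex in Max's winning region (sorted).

l, m, n

A0 = {m, n}
A1: add {l} — l (Max) has l→n.
A2 = A1; e.g. i (Min) can still go to j. Fixed point.
Max's winning region = {l, m, n}.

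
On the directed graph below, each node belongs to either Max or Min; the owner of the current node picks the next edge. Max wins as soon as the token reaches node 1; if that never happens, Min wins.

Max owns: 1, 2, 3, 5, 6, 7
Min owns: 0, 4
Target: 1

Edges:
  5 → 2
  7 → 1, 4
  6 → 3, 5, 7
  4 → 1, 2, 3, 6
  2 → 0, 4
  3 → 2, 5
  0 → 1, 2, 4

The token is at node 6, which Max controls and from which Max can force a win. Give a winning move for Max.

7

A0 = {1}
A1: add {7} — 7 (Max) has 7→1.
A2: add {6} — 6 (Max) has 6→7.
A3 = A2; e.g. 0 (Min) can still go to 2. Fixed point.
From 6, successor 7 is in the attractor (rank 1); the other successors 3, 5 are not.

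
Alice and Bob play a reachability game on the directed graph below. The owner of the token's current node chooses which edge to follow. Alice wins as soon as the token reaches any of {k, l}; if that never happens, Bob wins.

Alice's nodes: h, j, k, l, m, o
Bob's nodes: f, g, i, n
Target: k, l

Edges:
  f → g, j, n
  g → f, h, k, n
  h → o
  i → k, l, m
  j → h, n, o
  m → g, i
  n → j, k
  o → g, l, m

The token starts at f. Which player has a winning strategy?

Bob

A0 = {k, l}
A1: add {o} — o (Alice) has o→l.
A2: add {h, j} — h (Alice) has h→o; j (Alice) has j→o.
A3: add {n} — n (Bob): all of {j, k} already in.
A4 = A3; e.g. f (Bob) can still go to g. Fixed point.
f never enters the attractor, so Bob can avoid the target forever.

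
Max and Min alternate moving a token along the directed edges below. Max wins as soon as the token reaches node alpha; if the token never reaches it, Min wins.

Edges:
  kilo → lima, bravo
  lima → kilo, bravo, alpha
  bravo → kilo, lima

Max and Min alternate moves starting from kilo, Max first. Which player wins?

Min

Track states (vertex, player-to-move).
A0 = {(alpha,Max), (alpha,Min)}
A1: add {(lima,Max)}.
A2 = A1; e.g. (kilo,Max) stays out. (kilo,Max) never enters ⇒ Min avoids the target.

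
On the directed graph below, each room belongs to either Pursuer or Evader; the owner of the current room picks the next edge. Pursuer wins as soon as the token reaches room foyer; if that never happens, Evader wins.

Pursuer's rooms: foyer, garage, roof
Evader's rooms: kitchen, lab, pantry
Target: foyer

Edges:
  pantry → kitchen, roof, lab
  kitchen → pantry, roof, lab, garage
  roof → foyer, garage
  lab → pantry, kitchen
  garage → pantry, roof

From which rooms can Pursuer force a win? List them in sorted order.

A0 = {foyer}
A1: add {roof} — roof (Pursuer) has roof→foyer.
A2: add {garage} — garage (Pursuer) has garage→roof.
A3 = A2; e.g. pantry (Evader) can still go to kitchen. Fixed point.
Pursuer's winning region = {foyer, garage, roof}.

foyer, garage, roof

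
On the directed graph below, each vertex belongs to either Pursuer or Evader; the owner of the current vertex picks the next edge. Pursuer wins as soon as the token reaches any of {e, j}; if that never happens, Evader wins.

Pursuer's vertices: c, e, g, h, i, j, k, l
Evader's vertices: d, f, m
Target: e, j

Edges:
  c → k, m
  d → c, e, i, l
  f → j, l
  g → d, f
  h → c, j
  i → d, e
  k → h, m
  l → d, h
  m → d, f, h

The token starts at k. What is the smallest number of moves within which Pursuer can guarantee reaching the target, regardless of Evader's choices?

A0 = {e, j}
A1: add {h, i} — h (Pursuer) has h→j; i (Pursuer) has i→e.
A2: add {k, l} — k (Pursuer) has k→h; l (Pursuer) has l→h.
k enters the attractor at level 2, so Pursuer can force the target in 2 moves from there.

2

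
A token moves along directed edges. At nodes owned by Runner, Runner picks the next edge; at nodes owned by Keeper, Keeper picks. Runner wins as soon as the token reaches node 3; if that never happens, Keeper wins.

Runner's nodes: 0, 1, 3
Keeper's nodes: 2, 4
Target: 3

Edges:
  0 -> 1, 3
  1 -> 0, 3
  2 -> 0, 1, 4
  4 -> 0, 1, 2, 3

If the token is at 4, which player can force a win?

Keeper

A0 = {3}
A1: add {0, 1} — 0 (Runner) has 0→3; 1 (Runner) has 1→3.
A2 = A1; e.g. 2 (Keeper) can still go to 4. Fixed point.
4 never enters the attractor, so Keeper can avoid the target forever.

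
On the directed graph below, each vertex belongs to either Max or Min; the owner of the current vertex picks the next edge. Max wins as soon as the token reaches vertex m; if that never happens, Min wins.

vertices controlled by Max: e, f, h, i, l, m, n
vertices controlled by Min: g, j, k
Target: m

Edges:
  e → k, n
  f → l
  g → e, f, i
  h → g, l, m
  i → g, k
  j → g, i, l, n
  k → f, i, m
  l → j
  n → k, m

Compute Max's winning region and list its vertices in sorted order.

e, h, m, n

A0 = {m}
A1: add {h, n} — h (Max) has h→m; n (Max) has n→m.
A2: add {e} — e (Max) has e→n.
A3 = A2; e.g. f (Max) has no edge into A2. Fixed point.
Max's winning region = {e, h, m, n}.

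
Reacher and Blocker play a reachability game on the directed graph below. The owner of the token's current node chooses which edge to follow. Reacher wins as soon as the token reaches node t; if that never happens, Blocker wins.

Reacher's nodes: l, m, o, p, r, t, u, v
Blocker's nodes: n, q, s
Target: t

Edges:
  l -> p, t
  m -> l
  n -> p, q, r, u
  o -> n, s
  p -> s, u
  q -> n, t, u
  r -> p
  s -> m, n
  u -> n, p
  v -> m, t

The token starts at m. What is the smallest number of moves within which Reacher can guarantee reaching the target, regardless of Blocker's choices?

2

A0 = {t}
A1: add {l, v} — l (Reacher) has l→t; v (Reacher) has v→t.
A2: add {m} — m (Reacher) has m→l.
A3 = A2; e.g. n (Blocker) can still go to p. Fixed point.
m enters the attractor at level 2, so Reacher can force the target in 2 moves from there.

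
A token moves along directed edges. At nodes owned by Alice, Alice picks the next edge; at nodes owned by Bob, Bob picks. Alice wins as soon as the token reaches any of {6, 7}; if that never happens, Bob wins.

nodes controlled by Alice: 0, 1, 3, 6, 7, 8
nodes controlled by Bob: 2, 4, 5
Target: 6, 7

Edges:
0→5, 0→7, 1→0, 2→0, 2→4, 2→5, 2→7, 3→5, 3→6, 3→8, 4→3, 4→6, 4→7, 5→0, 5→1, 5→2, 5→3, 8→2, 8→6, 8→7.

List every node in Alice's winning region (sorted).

A0 = {6, 7}
A1: add {0, 3, 8} — 0 (Alice) has 0→7; 3 (Alice) has 3→6; 8 (Alice) has 8→6.
A2: add {1, 4} — 1 (Alice) has 1→0; 4 (Bob): all of {3, 6, 7} already in.
A3 = A2; e.g. 2 (Bob) can still go to 5. Fixed point.
Alice's winning region = {0, 1, 3, 4, 6, 7, 8}.

0, 1, 3, 4, 6, 7, 8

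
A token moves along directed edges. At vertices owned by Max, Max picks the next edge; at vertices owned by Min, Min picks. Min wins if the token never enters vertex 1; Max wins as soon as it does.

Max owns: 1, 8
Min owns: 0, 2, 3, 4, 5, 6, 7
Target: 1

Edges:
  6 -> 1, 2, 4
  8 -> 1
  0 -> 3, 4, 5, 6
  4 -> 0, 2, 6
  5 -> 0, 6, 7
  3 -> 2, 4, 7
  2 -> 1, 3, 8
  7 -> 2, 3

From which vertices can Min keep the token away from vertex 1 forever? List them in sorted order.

A0 = {1}
A1: add {8} — 8 (Max) has 8→1.
A2 = A1; e.g. 0 (Min) can still go to 3. Fixed point.
Max's attractor = {1, 8}; Min avoids the target exactly from the complement.

0, 2, 3, 4, 5, 6, 7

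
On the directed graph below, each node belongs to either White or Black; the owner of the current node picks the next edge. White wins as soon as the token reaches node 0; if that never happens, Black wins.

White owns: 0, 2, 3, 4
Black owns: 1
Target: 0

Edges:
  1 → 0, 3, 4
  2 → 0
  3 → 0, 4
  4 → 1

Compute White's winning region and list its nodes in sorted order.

0, 2, 3

A0 = {0}
A1: add {2, 3} — 2 (White) has 2→0; 3 (White) has 3→0.
A2 = A1; e.g. 1 (Black) can still go to 4. Fixed point.
White's winning region = {0, 2, 3}.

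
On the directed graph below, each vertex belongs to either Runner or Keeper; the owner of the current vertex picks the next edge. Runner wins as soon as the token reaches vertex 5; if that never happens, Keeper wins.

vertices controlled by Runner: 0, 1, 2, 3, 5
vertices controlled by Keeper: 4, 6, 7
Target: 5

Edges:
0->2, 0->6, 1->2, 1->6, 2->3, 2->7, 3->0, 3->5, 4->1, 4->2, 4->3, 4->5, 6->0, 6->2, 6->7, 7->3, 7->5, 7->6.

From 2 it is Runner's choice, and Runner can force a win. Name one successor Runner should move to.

3

A0 = {5}
A1: add {3} — 3 (Runner) has 3→5.
A2: add {2} — 2 (Runner) has 2→3.
A3: add {0, 1} — 0 (Runner) has 0→2; 1 (Runner) has 1→2.
A4: add {4} — 4 (Keeper): all of {1, 2, 3, 5} already in.
A5 = A4; e.g. 6 (Keeper) can still go to 7. Fixed point.
From 2, successor 3 is in the attractor (rank 1); the other successor 7 is not.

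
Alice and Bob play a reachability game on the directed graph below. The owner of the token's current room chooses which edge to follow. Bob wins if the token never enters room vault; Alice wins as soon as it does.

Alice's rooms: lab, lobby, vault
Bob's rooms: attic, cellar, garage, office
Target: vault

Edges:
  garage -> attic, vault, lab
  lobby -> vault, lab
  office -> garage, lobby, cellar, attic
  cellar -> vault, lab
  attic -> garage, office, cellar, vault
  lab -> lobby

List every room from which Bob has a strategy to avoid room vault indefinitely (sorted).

attic, garage, office

A0 = {vault}
A1: add {lobby} — lobby (Alice) has lobby→vault.
A2: add {lab} — lab (Alice) has lab→lobby.
A3: add {cellar} — cellar (Bob): all of {vault, lab} already in.
A4 = A3; e.g. garage (Bob) can still go to attic. Fixed point.
Alice's attractor = {cellar, lab, lobby, vault}; Bob avoids the target exactly from the complement.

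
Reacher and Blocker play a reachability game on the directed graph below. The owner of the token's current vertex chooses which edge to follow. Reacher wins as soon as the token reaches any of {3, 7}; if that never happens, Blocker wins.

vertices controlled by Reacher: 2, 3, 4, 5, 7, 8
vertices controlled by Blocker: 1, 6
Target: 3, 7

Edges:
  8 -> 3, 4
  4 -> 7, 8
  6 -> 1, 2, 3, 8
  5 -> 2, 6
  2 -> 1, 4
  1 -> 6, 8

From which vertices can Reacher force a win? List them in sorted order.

2, 3, 4, 5, 7, 8

A0 = {3, 7}
A1: add {4, 8} — 4 (Reacher) has 4→7; 8 (Reacher) has 8→3.
A2: add {2} — 2 (Reacher) has 2→4.
A3: add {5} — 5 (Reacher) has 5→2.
A4 = A3; e.g. 1 (Blocker) can still go to 6. Fixed point.
Reacher's winning region = {2, 3, 4, 5, 7, 8}.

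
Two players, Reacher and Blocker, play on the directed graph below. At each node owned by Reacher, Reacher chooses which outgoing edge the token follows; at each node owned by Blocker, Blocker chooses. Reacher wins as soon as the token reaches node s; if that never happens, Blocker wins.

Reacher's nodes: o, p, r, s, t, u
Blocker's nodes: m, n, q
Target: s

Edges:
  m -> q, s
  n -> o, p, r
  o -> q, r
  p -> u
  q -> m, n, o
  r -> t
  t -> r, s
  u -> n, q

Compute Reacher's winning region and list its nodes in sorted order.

o, r, s, t

A0 = {s}
A1: add {t} — t (Reacher) has t→s.
A2: add {r} — r (Reacher) has r→t.
A3: add {o} — o (Reacher) has o→r.
A4 = A3; e.g. m (Blocker) can still go to q. Fixed point.
Reacher's winning region = {o, r, s, t}.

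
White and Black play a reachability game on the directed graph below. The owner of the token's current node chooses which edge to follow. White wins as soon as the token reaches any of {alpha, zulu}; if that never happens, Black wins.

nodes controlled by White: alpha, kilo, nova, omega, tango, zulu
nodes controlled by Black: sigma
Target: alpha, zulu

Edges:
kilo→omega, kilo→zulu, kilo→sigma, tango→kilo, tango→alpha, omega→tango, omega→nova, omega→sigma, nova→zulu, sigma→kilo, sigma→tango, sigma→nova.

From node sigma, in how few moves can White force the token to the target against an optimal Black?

2

A0 = {alpha, zulu}
A1: add {kilo, nova, tango} — kilo (White) has kilo→zulu; tango (White) has tango→alpha; nova (White) has nova→zulu.
A2: add {omega, sigma} — omega (White) has omega→tango; sigma (Black): all of {kilo, tango, nova} already in.
A2 = all vertices. Fixed point.
sigma enters the attractor at level 2, so White can force the target in 2 moves from there.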